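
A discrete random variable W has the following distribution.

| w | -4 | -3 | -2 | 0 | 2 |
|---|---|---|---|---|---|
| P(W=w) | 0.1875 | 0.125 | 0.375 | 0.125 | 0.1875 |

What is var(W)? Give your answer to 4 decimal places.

E[W] = (-4)(0.1875) + (-3)(0.125) + (-2)(0.375) + (0)(0.125) + (2)(0.1875) = -1.5
E[W²] = (-4)²(0.1875) + (-3)²(0.125) + (-2)²(0.375) + (0)²(0.125) + (2)²(0.1875) = 6.375
var(W) = E[W²] − (E[W])² = 6.375 − (-1.5)² = 4.125

4.1250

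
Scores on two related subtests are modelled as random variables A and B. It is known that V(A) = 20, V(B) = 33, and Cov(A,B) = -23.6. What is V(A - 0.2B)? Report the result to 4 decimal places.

30.7600

V(A - 0.2B) = (1)²·V(A) + (-0.2)²·V(B) + 2·(1)·(-0.2)·Cov(A,B)
= 1·20 + 0.04·33 + -0.4·-23.6 = 30.76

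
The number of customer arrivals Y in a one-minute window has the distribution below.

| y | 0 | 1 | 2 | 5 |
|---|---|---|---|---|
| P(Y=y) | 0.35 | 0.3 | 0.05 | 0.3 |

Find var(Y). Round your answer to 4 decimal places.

E[Y] = (0)(0.35) + (1)(0.3) + (2)(0.05) + (5)(0.3) = 1.9
E[Y²] = (0)²(0.35) + (1)²(0.3) + (2)²(0.05) + (5)²(0.3) = 8
var(Y) = E[Y²] − (E[Y])² = 8 − (1.9)² = 4.39

4.3900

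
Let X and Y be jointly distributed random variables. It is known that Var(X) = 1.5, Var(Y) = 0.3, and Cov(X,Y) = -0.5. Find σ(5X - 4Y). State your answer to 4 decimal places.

7.8930

Var(5X - 4Y) = (5)²·Var(X) + (-4)²·Var(Y) + 2·(5)·(-4)·Cov(X,Y)
= 25·1.5 + 16·0.3 + -40·-0.5 = 62.3
σ(5X - 4Y) = √62.3 ≈ 7.8930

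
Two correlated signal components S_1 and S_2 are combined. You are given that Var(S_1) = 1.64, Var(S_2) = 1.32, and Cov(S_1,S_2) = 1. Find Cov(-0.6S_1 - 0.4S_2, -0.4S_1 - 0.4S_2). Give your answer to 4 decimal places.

1.0048

Cov(-0.6S_1 - 0.4S_2, -0.4S_1 - 0.4S_2) = (-0.6)(-0.4)Var(S_1) + (-0.4)(-0.4)Var(S_2) + [(-0.6)(-0.4) + (-0.4)(-0.4)]Cov(S_1,S_2)
= 0.24·1.64 + 0.16·1.32 + 0.4·1 = 1.0048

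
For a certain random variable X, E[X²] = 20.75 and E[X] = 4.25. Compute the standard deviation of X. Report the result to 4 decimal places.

var(X) = 20.75 − (4.25)² = 2.6875
sd(X) = √2.6875 ≈ 1.6394

1.6394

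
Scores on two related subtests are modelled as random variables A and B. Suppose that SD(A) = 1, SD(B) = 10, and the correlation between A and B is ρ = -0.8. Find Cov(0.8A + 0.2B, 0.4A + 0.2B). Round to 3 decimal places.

2.400

var(A) = (1)² = 1;  var(B) = (10)² = 100
Cov(A,B) = ρ·SD(A)·SD(B) = -0.8·1·10 = -8
Cov(0.8A + 0.2B, 0.4A + 0.2B) = (0.8)(0.4)var(A) + (0.2)(0.2)var(B) + [(0.8)(0.2) + (0.2)(0.4)]Cov(A,B)
= 0.32·1 + 0.04·100 + 0.24·-8 = 2.4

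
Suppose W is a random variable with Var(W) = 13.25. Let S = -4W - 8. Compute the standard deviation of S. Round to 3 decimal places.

Var(-4W - 8) = (-4)²·13.25 = 212
σ(S) = √212 ≈ 14.560

14.560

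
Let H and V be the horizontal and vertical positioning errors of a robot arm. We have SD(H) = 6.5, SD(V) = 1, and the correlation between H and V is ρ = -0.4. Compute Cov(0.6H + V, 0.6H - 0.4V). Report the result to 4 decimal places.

13.8740

Var(H) = (6.5)² = 42.25;  Var(V) = (1)² = 1
Cov(H,V) = ρ·SD(H)·SD(V) = -0.4·6.5·1 = -2.6
Cov(0.6H + V, 0.6H - 0.4V) = (0.6)(0.6)Var(H) + (1)(-0.4)Var(V) + [(0.6)(-0.4) + (1)(0.6)]Cov(H,V)
= 0.36·42.25 + -0.4·1 + 0.36·-2.6 = 13.874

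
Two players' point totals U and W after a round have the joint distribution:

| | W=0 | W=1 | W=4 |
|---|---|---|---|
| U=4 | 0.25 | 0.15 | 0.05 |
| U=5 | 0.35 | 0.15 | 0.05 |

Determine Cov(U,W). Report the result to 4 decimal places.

-0.0350

E[U] = 4.55,  E[W] = 0.7
E[UW] = 3.15
Cov(U,W) = E[UW] − E[U]E[W] = 3.15 − (4.55)(0.7) = -0.035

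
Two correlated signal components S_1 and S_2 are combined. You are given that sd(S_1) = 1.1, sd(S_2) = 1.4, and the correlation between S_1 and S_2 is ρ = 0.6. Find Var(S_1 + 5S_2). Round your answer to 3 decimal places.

Var(S_1) = (1.1)² = 1.21;  Var(S_2) = (1.4)² = 1.96
Cov(S_1,S_2) = ρ·sd(S_1)·sd(S_2) = 0.6·1.1·1.4 = 0.924
Var(S_1 + 5S_2) = (1)²·Var(S_1) + (5)²·Var(S_2) + 2·(1)·(5)·Cov(S_1,S_2)
= 1·1.21 + 25·1.96 + 10·0.924 = 59.45

59.450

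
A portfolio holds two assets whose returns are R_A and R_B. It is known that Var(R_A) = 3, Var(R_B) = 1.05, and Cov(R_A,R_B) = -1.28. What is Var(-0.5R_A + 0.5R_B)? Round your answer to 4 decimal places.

1.6525

Var(-0.5R_A + 0.5R_B) = (-0.5)²·Var(R_A) + (0.5)²·Var(R_B) + 2·(-0.5)·(0.5)·Cov(R_A,R_B)
= 0.25·3 + 0.25·1.05 + -0.5·-1.28 = 1.6525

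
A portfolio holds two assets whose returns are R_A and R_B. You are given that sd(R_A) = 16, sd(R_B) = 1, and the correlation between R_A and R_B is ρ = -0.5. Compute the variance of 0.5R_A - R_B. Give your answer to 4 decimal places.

Var(R_A) = (16)² = 256;  Var(R_B) = (1)² = 1
cov(R_A,R_B) = ρ·sd(R_A)·sd(R_B) = -0.5·16·1 = -8
Var(0.5R_A - R_B) = (0.5)²·Var(R_A) + (-1)²·Var(R_B) + 2·(0.5)·(-1)·cov(R_A,R_B)
= 0.25·256 + 1·1 + -1·-8 = 73

73.0000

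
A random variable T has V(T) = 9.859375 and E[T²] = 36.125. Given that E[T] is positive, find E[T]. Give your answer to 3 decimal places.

(E[T])² = E[T²] − V(T) = 36.125 − 9.859375 = 26.265625
E[T] = √26.265625 = 5.125

5.125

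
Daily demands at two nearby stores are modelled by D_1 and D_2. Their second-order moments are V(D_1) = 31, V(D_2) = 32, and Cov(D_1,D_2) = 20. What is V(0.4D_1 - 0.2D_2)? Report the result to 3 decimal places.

3.040

V(0.4D_1 - 0.2D_2) = (0.4)²·V(D_1) + (-0.2)²·V(D_2) + 2·(0.4)·(-0.2)·Cov(D_1,D_2)
= 0.16·31 + 0.04·32 + -0.16·20 = 3.04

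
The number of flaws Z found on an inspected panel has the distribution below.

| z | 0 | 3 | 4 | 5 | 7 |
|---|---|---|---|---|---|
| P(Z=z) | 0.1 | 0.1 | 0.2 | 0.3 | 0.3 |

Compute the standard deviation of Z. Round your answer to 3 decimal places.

2.052

E[Z] = (0)(0.1) + (3)(0.1) + (4)(0.2) + (5)(0.3) + (7)(0.3) = 4.7
E[Z²] = (0)²(0.1) + (3)²(0.1) + (4)²(0.2) + (5)²(0.3) + (7)²(0.3) = 26.3
Var(Z) = E[Z²] − (E[Z])² = 26.3 − (4.7)² = 4.21
SD(Z) = √4.21 ≈ 2.052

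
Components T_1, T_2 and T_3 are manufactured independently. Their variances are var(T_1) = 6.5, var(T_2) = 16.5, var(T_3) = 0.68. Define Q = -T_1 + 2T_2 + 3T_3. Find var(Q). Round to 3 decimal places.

By independence, var(Q) = (-1)²var(T_1) + (2)²var(T_2) + (3)²var(T_3)
= (-1)²·6.5 + (2)²·16.5 + (3)²·0.68 = 78.62

78.620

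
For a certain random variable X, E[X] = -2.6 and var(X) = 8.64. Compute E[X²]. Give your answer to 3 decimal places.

15.400

E[X²] = var(X) + (E[X])² = 8.64 + (-2.6)² = 15.4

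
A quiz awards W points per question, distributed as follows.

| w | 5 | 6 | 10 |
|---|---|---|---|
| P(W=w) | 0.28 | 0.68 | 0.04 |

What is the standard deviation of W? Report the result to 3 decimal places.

E[W] = (5)(0.28) + (6)(0.68) + (10)(0.04) = 5.88
E[W²] = (5)²(0.28) + (6)²(0.68) + (10)²(0.04) = 35.48
Var(W) = E[W²] − (E[W])² = 35.48 − (5.88)² = 0.9056
sd(W) = √0.9056 ≈ 0.952

0.952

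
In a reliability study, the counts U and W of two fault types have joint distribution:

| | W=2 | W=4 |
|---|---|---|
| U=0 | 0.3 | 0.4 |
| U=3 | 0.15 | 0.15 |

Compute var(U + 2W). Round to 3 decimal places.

5.490

E[U] = 0.9,  E[W] = 3.1,  E[UW] = 2.7
var(U) = 2.7 − (0.9)² = 1.89;  var(W) = 10.6 − (3.1)² = 0.99
cov(U,W) = 2.7 − (0.9)(3.1) = -0.09
var(U + 2W) = (1)²·1.89 + (2)²·0.99 + 2·(1)·(2)·-0.09 = 5.49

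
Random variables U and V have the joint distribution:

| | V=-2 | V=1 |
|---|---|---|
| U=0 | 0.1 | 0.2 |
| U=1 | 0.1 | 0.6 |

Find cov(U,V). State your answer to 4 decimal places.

E[U] = 0.7,  E[V] = 0.4
E[UV] = 0.4
cov(U,V) = E[UV] − E[U]E[V] = 0.4 − (0.7)(0.4) = 0.12

0.1200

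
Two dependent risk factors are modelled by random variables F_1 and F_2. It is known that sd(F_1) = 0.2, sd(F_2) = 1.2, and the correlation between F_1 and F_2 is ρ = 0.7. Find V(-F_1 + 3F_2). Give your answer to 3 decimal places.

11.992

V(F_1) = (0.2)² = 0.04;  V(F_2) = (1.2)² = 1.44
Cov(F_1,F_2) = ρ·sd(F_1)·sd(F_2) = 0.7·0.2·1.2 = 0.168
V(-F_1 + 3F_2) = (-1)²·V(F_1) + (3)²·V(F_2) + 2·(-1)·(3)·Cov(F_1,F_2)
= 1·0.04 + 9·1.44 + -6·0.168 = 11.992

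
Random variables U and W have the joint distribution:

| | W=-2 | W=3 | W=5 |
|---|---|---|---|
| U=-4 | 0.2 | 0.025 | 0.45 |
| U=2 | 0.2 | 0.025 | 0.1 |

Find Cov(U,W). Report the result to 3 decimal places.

-3.045

E[U] = -2.05,  E[W] = 2.1
E[UW] = -7.35
Cov(U,W) = E[UW] − E[U]E[W] = -7.35 − (-2.05)(2.1) = -3.045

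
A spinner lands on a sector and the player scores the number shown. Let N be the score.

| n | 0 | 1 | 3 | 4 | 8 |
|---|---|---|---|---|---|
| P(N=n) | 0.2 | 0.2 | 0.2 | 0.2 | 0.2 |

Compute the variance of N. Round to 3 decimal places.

7.760

E[N] = (0)(0.2) + (1)(0.2) + (3)(0.2) + (4)(0.2) + (8)(0.2) = 3.2
E[N²] = (0)²(0.2) + (1)²(0.2) + (3)²(0.2) + (4)²(0.2) + (8)²(0.2) = 18
var(N) = E[N²] − (E[N])² = 18 − (3.2)² = 7.76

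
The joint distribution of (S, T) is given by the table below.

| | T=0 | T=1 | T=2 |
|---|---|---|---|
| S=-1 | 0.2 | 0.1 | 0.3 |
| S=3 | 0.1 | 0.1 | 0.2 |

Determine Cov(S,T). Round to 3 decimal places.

E[S] = 0.6,  E[T] = 1.2
E[ST] = 0.8
Cov(S,T) = E[ST] − E[S]E[T] = 0.8 − (0.6)(1.2) = 0.08

0.080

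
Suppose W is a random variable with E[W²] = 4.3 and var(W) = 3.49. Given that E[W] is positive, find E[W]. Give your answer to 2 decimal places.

(E[W])² = E[W²] − var(W) = 4.3 − 3.49 = 0.81
E[W] = √0.81 = 0.9

0.90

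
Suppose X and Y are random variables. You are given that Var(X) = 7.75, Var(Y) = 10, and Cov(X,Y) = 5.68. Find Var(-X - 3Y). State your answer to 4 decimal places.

131.8300

Var(-X - 3Y) = (-1)²·Var(X) + (-3)²·Var(Y) + 2·(-1)·(-3)·Cov(X,Y)
= 1·7.75 + 9·10 + 6·5.68 = 131.83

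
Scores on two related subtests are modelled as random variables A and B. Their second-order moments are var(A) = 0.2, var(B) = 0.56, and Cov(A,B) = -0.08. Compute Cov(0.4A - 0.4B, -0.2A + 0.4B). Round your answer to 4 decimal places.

-0.1248

Cov(0.4A - 0.4B, -0.2A + 0.4B) = (0.4)(-0.2)var(A) + (-0.4)(0.4)var(B) + [(0.4)(0.4) + (-0.4)(-0.2)]Cov(A,B)
= -0.08·0.2 + -0.16·0.56 + 0.24·-0.08 = -0.1248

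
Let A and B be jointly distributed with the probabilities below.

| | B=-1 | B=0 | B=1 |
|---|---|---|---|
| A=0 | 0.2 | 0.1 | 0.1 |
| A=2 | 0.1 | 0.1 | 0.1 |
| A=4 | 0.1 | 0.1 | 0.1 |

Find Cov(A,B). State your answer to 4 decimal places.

0.1800

E[A] = 1.8,  E[B] = -0.1
E[AB] = 0
Cov(A,B) = E[AB] − E[A]E[B] = 0 − (1.8)(-0.1) = 0.18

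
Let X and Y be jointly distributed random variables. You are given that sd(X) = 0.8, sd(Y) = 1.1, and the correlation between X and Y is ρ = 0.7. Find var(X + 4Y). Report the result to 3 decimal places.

24.928

var(X) = (0.8)² = 0.64;  var(Y) = (1.1)² = 1.21
cov(X,Y) = ρ·sd(X)·sd(Y) = 0.7·0.8·1.1 = 0.616
var(X + 4Y) = (1)²·var(X) + (4)²·var(Y) + 2·(1)·(4)·cov(X,Y)
= 1·0.64 + 16·1.21 + 8·0.616 = 24.928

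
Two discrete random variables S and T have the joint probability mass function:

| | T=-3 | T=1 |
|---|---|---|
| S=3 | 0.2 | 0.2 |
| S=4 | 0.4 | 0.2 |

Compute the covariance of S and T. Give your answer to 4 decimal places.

-0.1600

E[S] = 3.6,  E[T] = -1.4
E[ST] = -5.2
cov(S,T) = E[ST] − E[S]E[T] = -5.2 − (3.6)(-1.4) = -0.16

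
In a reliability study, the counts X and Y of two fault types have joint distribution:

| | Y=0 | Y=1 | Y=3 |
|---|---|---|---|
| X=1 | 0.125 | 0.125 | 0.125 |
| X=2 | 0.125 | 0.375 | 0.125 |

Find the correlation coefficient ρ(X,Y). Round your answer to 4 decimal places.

E[X] = 1.625,  E[Y] = 1.25
E[XY] = 2
cov(X,Y) = E[XY] − E[X]E[Y] = 2 − (1.625)(1.25) = -0.03125
Var(X) = 0.234375,  Var(Y) = 1.1875
ρ = -0.03125 / √(0.234375·1.1875) ≈ -0.0592

-0.0592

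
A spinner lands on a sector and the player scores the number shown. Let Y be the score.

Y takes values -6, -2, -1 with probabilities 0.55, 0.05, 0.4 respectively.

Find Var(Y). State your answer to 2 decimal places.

E[Y] = (-6)(0.55) + (-2)(0.05) + (-1)(0.4) = -3.8
E[Y²] = (-6)²(0.55) + (-2)²(0.05) + (-1)²(0.4) = 20.4
Var(Y) = E[Y²] − (E[Y])² = 20.4 − (-3.8)² = 5.96

5.96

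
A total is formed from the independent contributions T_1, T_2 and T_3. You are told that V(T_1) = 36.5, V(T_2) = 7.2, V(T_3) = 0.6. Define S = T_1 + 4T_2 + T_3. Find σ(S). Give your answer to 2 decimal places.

12.34

By independence, V(S) = (1)²V(T_1) + (4)²V(T_2) + (1)²V(T_3)
= (1)²·36.5 + (4)²·7.2 + (1)²·0.6 = 152.3
σ(S) = √152.3 ≈ 12.34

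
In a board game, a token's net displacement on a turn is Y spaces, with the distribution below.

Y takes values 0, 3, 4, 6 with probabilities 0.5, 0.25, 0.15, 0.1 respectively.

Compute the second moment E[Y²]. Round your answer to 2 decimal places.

E[Y²] = (0)²(0.5) + (3)²(0.25) + (4)²(0.15) + (6)²(0.1) = 8.25

8.25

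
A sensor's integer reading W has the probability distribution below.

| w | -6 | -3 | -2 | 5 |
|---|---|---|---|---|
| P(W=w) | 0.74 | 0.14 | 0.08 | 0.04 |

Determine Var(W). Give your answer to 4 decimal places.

E[W] = (-6)(0.74) + (-3)(0.14) + (-2)(0.08) + (5)(0.04) = -4.82
E[W²] = (-6)²(0.74) + (-3)²(0.14) + (-2)²(0.08) + (5)²(0.04) = 29.22
Var(W) = E[W²] − (E[W])² = 29.22 − (-4.82)² = 5.9876

5.9876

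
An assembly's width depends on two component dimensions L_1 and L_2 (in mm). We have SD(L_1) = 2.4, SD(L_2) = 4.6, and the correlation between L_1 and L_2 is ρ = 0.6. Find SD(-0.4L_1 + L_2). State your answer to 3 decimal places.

var(L_1) = (2.4)² = 5.76;  var(L_2) = (4.6)² = 21.16
cov(L_1,L_2) = ρ·SD(L_1)·SD(L_2) = 0.6·2.4·4.6 = 6.624
var(-0.4L_1 + L_2) = (-0.4)²·var(L_1) + (1)²·var(L_2) + 2·(-0.4)·(1)·cov(L_1,L_2)
= 0.16·5.76 + 1·21.16 + -0.8·6.624 = 16.7824
SD(-0.4L_1 + L_2) = √16.7824 ≈ 4.097

4.097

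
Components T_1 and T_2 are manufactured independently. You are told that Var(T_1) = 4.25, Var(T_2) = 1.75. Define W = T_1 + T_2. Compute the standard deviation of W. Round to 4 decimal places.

By independence, Var(W) = (1)²Var(T_1) + (1)²Var(T_2)
= (1)²·4.25 + (1)²·1.75 = 6
SD(W) = √6 ≈ 2.4495

2.4495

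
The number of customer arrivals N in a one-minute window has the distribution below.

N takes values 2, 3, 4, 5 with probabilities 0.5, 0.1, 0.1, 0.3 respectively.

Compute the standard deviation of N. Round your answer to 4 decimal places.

1.3266

E[N] = (2)(0.5) + (3)(0.1) + (4)(0.1) + (5)(0.3) = 3.2
E[N²] = (2)²(0.5) + (3)²(0.1) + (4)²(0.1) + (5)²(0.3) = 12
Var(N) = E[N²] − (E[N])² = 12 − (3.2)² = 1.76
SD(N) = √1.76 ≈ 1.3266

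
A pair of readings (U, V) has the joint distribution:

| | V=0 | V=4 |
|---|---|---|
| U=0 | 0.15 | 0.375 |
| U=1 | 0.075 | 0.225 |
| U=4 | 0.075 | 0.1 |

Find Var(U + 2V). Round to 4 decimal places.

E[U] = 1,  E[V] = 2.8,  E[UV] = 2.5
Var(U) = 3.1 − (1)² = 2.1;  Var(V) = 11.2 − (2.8)² = 3.36
Cov(U,V) = 2.5 − (1)(2.8) = -0.3
Var(U + 2V) = (1)²·2.1 + (2)²·3.36 + 2·(1)·(2)·-0.3 = 14.34

14.3400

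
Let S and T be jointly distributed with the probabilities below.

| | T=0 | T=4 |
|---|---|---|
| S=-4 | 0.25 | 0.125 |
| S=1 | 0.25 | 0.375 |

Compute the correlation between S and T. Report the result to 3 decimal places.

0.258

E[S] = -0.875,  E[T] = 2
E[ST] = -0.5
Cov(S,T) = E[ST] − E[S]E[T] = -0.5 − (-0.875)(2) = 1.25
V(S) = 5.859375,  V(T) = 4
ρ = 1.25 / √(5.859375·4) ≈ 0.258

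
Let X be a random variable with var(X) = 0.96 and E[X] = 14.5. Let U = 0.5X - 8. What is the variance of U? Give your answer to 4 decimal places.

var(0.5X - 8) = (0.5)²·var(X) = 0.25·0.96 = 0.24

0.2400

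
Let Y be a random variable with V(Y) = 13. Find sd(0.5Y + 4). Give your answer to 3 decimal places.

1.803

V(0.5Y + 4) = (0.5)²·13 = 3.25
sd(0.5Y + 4) = √3.25 ≈ 1.803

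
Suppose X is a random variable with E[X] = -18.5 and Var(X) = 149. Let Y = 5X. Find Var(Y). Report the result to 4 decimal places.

Var(5X) = (5)²·Var(X) = 25·149 = 3725

3725.0000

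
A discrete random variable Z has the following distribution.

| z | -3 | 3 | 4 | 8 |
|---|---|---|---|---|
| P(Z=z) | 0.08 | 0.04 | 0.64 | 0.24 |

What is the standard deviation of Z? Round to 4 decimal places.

E[Z] = (-3)(0.08) + (3)(0.04) + (4)(0.64) + (8)(0.24) = 4.36
E[Z²] = (-3)²(0.08) + (3)²(0.04) + (4)²(0.64) + (8)²(0.24) = 26.68
var(Z) = E[Z²] − (E[Z])² = 26.68 − (4.36)² = 7.6704
σ(Z) = √7.6704 ≈ 2.7695

2.7695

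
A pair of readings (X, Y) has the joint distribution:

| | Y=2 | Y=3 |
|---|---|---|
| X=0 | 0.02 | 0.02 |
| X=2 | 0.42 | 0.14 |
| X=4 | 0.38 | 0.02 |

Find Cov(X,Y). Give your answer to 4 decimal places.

-0.1296

E[X] = 2.72,  E[Y] = 2.18
E[XY] = 5.8
Cov(X,Y) = E[XY] − E[X]E[Y] = 5.8 − (2.72)(2.18) = -0.1296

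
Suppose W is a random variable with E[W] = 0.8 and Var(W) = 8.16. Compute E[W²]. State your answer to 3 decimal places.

E[W²] = Var(W) + (E[W])² = 8.16 + (0.8)² = 8.8

8.800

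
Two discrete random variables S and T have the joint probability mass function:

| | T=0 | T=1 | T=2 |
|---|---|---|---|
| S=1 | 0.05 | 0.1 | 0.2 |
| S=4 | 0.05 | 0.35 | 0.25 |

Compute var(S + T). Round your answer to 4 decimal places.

2.3100

E[S] = 2.95,  E[T] = 1.35,  E[ST] = 3.9
var(S) = 10.75 − (2.95)² = 2.0475;  var(T) = 2.25 − (1.35)² = 0.4275
cov(S,T) = 3.9 − (2.95)(1.35) = -0.0825
var(S + T) = (1)²·2.0475 + (1)²·0.4275 + 2·(1)·(1)·-0.0825 = 2.31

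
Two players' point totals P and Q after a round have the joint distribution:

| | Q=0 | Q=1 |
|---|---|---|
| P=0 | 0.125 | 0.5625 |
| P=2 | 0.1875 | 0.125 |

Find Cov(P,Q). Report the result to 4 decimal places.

E[P] = 0.625,  E[Q] = 0.6875
E[PQ] = 0.25
Cov(P,Q) = E[PQ] − E[P]E[Q] = 0.25 − (0.625)(0.6875) = -0.1796875

-0.1797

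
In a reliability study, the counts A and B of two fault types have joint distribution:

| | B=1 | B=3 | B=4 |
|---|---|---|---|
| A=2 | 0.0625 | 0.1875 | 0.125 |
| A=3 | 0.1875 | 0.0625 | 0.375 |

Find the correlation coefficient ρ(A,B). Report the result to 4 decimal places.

E[A] = 2.625,  E[B] = 3
E[AB] = 7.875
cov(A,B) = E[AB] − E[A]E[B] = 7.875 − (2.625)(3) = 0
V(A) = 0.234375,  V(B) = 1.5
ρ = 0 / √(0.234375·1.5) ≈ 0.0000

0.0000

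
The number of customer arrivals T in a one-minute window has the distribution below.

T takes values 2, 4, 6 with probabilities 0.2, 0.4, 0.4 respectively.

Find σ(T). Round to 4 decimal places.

1.4967

E[T] = (2)(0.2) + (4)(0.4) + (6)(0.4) = 4.4
E[T²] = (2)²(0.2) + (4)²(0.4) + (6)²(0.4) = 21.6
var(T) = E[T²] − (E[T])² = 21.6 − (4.4)² = 2.24
σ(T) = √2.24 ≈ 1.4967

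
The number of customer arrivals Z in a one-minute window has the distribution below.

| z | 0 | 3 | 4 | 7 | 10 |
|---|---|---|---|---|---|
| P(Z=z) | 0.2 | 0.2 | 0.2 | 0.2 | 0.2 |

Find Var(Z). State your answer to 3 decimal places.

11.760

E[Z] = (0)(0.2) + (3)(0.2) + (4)(0.2) + (7)(0.2) + (10)(0.2) = 4.8
E[Z²] = (0)²(0.2) + (3)²(0.2) + (4)²(0.2) + (7)²(0.2) + (10)²(0.2) = 34.8
Var(Z) = E[Z²] − (E[Z])² = 34.8 − (4.8)² = 11.76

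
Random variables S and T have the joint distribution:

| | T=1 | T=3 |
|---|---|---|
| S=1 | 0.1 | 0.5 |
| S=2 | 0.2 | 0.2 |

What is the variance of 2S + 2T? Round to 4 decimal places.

E[S] = 1.4,  E[T] = 2.4,  E[ST] = 3.2
V(S) = 2.2 − (1.4)² = 0.24;  V(T) = 6.6 − (2.4)² = 0.84
Cov(S,T) = 3.2 − (1.4)(2.4) = -0.16
V(2S + 2T) = (2)²·0.24 + (2)²·0.84 + 2·(2)·(2)·-0.16 = 3.04

3.0400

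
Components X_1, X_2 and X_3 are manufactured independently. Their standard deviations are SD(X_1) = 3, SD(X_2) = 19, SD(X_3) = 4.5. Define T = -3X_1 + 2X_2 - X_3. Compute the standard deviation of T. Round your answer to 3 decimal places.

39.310

Var(X_1) = 9, Var(X_2) = 361, Var(X_3) = 20.25
By independence, Var(T) = (-3)²Var(X_1) + (2)²Var(X_2) + (-1)²Var(X_3)
= (-3)²·9 + (2)²·361 + (-1)²·20.25 = 1545.25
SD(T) = √1545.25 ≈ 39.310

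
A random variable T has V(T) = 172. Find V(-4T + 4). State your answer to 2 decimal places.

2752.00

V(-4T + 4) = (-4)²·V(T) = 16·172 = 2752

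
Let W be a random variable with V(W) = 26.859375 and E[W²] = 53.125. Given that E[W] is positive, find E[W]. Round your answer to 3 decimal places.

5.125

(E[W])² = E[W²] − V(W) = 53.125 − 26.859375 = 26.265625
E[W] = √26.265625 = 5.125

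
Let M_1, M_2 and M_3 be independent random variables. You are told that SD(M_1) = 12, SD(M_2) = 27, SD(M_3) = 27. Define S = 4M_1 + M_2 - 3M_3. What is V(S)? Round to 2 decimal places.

V(M_1) = 144, V(M_2) = 729, V(M_3) = 729
By independence, V(S) = (4)²V(M_1) + (1)²V(M_2) + (-3)²V(M_3)
= (4)²·144 + (1)²·729 + (-3)²·729 = 9594

9594.00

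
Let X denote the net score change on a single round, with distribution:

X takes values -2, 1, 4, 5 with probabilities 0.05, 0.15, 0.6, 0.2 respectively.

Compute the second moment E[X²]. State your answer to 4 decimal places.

E[X²] = (-2)²(0.05) + (1)²(0.15) + (4)²(0.6) + (5)²(0.2) = 14.95

14.9500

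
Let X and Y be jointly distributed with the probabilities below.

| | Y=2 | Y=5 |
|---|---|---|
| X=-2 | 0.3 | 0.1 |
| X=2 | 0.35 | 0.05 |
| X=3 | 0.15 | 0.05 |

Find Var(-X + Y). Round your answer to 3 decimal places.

E[X] = 0.6,  E[Y] = 2.6,  E[XY] = 1.35
Var(X) = 5 − (0.6)² = 4.64;  Var(Y) = 8.2 − (2.6)² = 1.44
cov(X,Y) = 1.35 − (0.6)(2.6) = -0.21
Var(-X + Y) = (-1)²·4.64 + (1)²·1.44 + 2·(-1)·(1)·-0.21 = 6.5

6.500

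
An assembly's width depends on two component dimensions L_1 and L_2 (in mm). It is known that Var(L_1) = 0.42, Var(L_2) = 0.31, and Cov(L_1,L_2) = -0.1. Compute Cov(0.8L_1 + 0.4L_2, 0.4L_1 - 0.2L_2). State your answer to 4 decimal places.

0.1096

Cov(0.8L_1 + 0.4L_2, 0.4L_1 - 0.2L_2) = (0.8)(0.4)Var(L_1) + (0.4)(-0.2)Var(L_2) + [(0.8)(-0.2) + (0.4)(0.4)]Cov(L_1,L_2)
= 0.32·0.42 + -0.08·0.31 + 0·-0.1 = 0.1096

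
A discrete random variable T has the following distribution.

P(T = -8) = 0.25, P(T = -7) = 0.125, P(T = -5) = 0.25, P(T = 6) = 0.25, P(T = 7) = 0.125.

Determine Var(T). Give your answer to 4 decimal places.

40.4375

E[T] = (-8)(0.25) + (-7)(0.125) + (-5)(0.25) + (6)(0.25) + (7)(0.125) = -1.75
E[T²] = (-8)²(0.25) + (-7)²(0.125) + (-5)²(0.25) + (6)²(0.25) + (7)²(0.125) = 43.5
Var(T) = E[T²] − (E[T])² = 43.5 − (-1.75)² = 40.4375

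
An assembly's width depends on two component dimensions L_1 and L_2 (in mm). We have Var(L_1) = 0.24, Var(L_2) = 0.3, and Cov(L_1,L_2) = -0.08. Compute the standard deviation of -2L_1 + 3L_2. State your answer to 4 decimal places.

Var(-2L_1 + 3L_2) = (-2)²·Var(L_1) + (3)²·Var(L_2) + 2·(-2)·(3)·Cov(L_1,L_2)
= 4·0.24 + 9·0.3 + -12·-0.08 = 4.62
σ(-2L_1 + 3L_2) = √4.62 ≈ 2.1494

2.1494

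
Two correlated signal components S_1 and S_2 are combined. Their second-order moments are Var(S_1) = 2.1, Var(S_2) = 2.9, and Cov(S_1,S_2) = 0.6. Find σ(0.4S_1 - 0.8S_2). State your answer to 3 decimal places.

Var(0.4S_1 - 0.8S_2) = (0.4)²·Var(S_1) + (-0.8)²·Var(S_2) + 2·(0.4)·(-0.8)·Cov(S_1,S_2)
= 0.16·2.1 + 0.64·2.9 + -0.64·0.6 = 1.808
σ(0.4S_1 - 0.8S_2) = √1.808 ≈ 1.345

1.345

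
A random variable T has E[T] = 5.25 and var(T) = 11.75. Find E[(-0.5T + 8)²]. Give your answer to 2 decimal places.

31.83

E[-0.5T + 8] = -0.5·5.25 + 8 = 5.375
var(-0.5T + 8) = (-0.5)²·11.75 = 2.9375
E[(-0.5T + 8)²] = var((-0.5T + 8)) + (E[(-0.5T + 8)])² = 2.9375 + (5.375)² = 31.828125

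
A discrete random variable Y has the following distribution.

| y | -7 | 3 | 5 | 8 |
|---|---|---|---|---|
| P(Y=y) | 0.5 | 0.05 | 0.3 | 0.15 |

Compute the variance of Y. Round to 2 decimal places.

41.63

E[Y] = (-7)(0.5) + (3)(0.05) + (5)(0.3) + (8)(0.15) = -0.65
E[Y²] = (-7)²(0.5) + (3)²(0.05) + (5)²(0.3) + (8)²(0.15) = 42.05
Var(Y) = E[Y²] − (E[Y])² = 42.05 − (-0.65)² = 41.6275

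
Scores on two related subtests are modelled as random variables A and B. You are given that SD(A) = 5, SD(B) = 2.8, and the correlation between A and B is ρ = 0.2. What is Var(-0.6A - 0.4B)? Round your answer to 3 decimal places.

Var(A) = (5)² = 25;  Var(B) = (2.8)² = 7.84
Cov(A,B) = ρ·SD(A)·SD(B) = 0.2·5·2.8 = 2.8
Var(-0.6A - 0.4B) = (-0.6)²·Var(A) + (-0.4)²·Var(B) + 2·(-0.6)·(-0.4)·Cov(A,B)
= 0.36·25 + 0.16·7.84 + 0.48·2.8 = 11.5984

11.598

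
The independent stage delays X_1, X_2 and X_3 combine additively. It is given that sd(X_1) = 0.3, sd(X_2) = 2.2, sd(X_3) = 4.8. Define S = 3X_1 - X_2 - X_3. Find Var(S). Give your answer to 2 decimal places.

28.69

Var(X_1) = 0.09, Var(X_2) = 4.84, Var(X_3) = 23.04
By independence, Var(S) = (3)²Var(X_1) + (-1)²Var(X_2) + (-1)²Var(X_3)
= (3)²·0.09 + (-1)²·4.84 + (-1)²·23.04 = 28.69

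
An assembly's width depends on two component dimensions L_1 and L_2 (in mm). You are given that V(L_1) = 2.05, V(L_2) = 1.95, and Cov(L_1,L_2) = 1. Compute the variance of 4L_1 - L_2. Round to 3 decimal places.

26.750

V(4L_1 - L_2) = (4)²·V(L_1) + (-1)²·V(L_2) + 2·(4)·(-1)·Cov(L_1,L_2)
= 16·2.05 + 1·1.95 + -8·1 = 26.75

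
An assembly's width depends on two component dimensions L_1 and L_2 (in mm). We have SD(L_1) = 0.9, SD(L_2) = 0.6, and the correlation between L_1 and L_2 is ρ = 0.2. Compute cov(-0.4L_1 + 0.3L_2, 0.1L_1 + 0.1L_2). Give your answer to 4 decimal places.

-0.0227

Var(L_1) = (0.9)² = 0.81;  Var(L_2) = (0.6)² = 0.36
cov(L_1,L_2) = ρ·SD(L_1)·SD(L_2) = 0.2·0.9·0.6 = 0.108
cov(-0.4L_1 + 0.3L_2, 0.1L_1 + 0.1L_2) = (-0.4)(0.1)Var(L_1) + (0.3)(0.1)Var(L_2) + [(-0.4)(0.1) + (0.3)(0.1)]cov(L_1,L_2)
= -0.04·0.81 + 0.03·0.36 + -0.01·0.108 = -0.02268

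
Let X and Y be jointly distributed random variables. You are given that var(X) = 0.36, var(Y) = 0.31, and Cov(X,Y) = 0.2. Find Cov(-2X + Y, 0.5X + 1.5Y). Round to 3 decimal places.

Cov(-2X + Y, 0.5X + 1.5Y) = (-2)(0.5)var(X) + (1)(1.5)var(Y) + [(-2)(1.5) + (1)(0.5)]Cov(X,Y)
= -1·0.36 + 1.5·0.31 + -2.5·0.2 = -0.395

-0.395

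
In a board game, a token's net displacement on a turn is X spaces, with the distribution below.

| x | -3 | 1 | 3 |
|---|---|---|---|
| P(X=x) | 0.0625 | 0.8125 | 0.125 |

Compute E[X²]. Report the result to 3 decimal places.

E[X²] = (-3)²(0.0625) + (1)²(0.8125) + (3)²(0.125) = 2.5

2.500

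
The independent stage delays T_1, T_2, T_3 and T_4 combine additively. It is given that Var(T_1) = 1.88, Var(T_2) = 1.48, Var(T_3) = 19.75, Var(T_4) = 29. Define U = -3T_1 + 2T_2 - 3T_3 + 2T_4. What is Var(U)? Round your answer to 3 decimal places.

316.590

By independence, Var(U) = (-3)²Var(T_1) + (2)²Var(T_2) + (-3)²Var(T_3) + (2)²Var(T_4)
= (-3)²·1.88 + (2)²·1.48 + (-3)²·19.75 + (2)²·29 = 316.59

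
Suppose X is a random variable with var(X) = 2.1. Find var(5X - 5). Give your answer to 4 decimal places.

var(5X - 5) = (5)²·var(X) = 25·2.1 = 52.5

52.5000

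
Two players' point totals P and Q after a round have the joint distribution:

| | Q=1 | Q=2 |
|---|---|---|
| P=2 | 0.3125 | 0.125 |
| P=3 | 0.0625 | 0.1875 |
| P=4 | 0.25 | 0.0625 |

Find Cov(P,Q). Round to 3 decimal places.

E[P] = 2.875,  E[Q] = 1.375
E[PQ] = 3.9375
Cov(P,Q) = E[PQ] − E[P]E[Q] = 3.9375 − (2.875)(1.375) = -0.015625

-0.016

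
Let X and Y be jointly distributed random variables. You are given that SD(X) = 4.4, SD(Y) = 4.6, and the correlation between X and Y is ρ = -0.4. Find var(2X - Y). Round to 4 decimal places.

var(X) = (4.4)² = 19.36;  var(Y) = (4.6)² = 21.16
Cov(X,Y) = ρ·SD(X)·SD(Y) = -0.4·4.4·4.6 = -8.096
var(2X - Y) = (2)²·var(X) + (-1)²·var(Y) + 2·(2)·(-1)·Cov(X,Y)
= 4·19.36 + 1·21.16 + -4·-8.096 = 130.984

130.9840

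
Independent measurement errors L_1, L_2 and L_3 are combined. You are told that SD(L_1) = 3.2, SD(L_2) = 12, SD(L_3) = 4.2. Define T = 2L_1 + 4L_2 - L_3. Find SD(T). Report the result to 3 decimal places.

48.607

var(L_1) = 10.24, var(L_2) = 144, var(L_3) = 17.64
By independence, var(T) = (2)²var(L_1) + (4)²var(L_2) + (-1)²var(L_3)
= (2)²·10.24 + (4)²·144 + (-1)²·17.64 = 2362.6
SD(T) = √2362.6 ≈ 48.607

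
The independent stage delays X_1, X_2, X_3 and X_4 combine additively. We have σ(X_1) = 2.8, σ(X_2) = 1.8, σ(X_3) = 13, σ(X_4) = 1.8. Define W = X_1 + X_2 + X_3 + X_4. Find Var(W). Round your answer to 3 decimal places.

183.320

Var(X_1) = 7.84, Var(X_2) = 3.24, Var(X_3) = 169, Var(X_4) = 3.24
By independence, Var(W) = (1)²Var(X_1) + (1)²Var(X_2) + (1)²Var(X_3) + (1)²Var(X_4)
= (1)²·7.84 + (1)²·3.24 + (1)²·169 + (1)²·3.24 = 183.32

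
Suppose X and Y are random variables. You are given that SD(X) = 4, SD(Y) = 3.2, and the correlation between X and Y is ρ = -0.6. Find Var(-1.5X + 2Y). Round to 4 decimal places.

Var(X) = (4)² = 16;  Var(Y) = (3.2)² = 10.24
Cov(X,Y) = ρ·SD(X)·SD(Y) = -0.6·4·3.2 = -7.68
Var(-1.5X + 2Y) = (-1.5)²·Var(X) + (2)²·Var(Y) + 2·(-1.5)·(2)·Cov(X,Y)
= 2.25·16 + 4·10.24 + -6·-7.68 = 123.04

123.0400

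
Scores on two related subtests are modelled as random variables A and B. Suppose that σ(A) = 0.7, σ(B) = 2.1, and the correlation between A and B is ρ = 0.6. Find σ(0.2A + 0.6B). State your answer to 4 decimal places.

1.3487

Var(A) = (0.7)² = 0.49;  Var(B) = (2.1)² = 4.41
Cov(A,B) = ρ·σ(A)·σ(B) = 0.6·0.7·2.1 = 0.882
Var(0.2A + 0.6B) = (0.2)²·Var(A) + (0.6)²·Var(B) + 2·(0.2)·(0.6)·Cov(A,B)
= 0.04·0.49 + 0.36·4.41 + 0.24·0.882 = 1.81888
σ(0.2A + 0.6B) = √1.81888 ≈ 1.3487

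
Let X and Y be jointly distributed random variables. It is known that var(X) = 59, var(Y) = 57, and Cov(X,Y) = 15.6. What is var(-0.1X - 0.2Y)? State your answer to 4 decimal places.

var(-0.1X - 0.2Y) = (-0.1)²·var(X) + (-0.2)²·var(Y) + 2·(-0.1)·(-0.2)·Cov(X,Y)
= 0.01·59 + 0.04·57 + 0.04·15.6 = 3.494

3.4940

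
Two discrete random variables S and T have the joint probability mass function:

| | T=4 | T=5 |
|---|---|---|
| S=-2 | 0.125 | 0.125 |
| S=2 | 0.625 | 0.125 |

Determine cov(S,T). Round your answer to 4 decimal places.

-0.2500

E[S] = 1,  E[T] = 4.25
E[ST] = 4
cov(S,T) = E[ST] − E[S]E[T] = 4 − (1)(4.25) = -0.25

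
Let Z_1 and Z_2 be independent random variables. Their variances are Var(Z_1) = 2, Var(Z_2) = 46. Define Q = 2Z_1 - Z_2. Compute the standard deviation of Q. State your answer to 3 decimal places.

By independence, Var(Q) = (2)²Var(Z_1) + (-1)²Var(Z_2)
= (2)²·2 + (-1)²·46 = 54
sd(Q) = √54 ≈ 7.348

7.348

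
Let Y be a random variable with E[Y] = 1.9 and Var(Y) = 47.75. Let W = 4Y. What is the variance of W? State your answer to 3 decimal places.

Var(4Y) = (4)²·Var(Y) = 16·47.75 = 764

764.000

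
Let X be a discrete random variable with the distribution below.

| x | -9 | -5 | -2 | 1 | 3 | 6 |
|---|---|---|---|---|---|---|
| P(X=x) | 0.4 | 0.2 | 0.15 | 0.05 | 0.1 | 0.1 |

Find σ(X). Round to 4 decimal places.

E[X] = (-9)(0.4) + (-5)(0.2) + (-2)(0.15) + (1)(0.05) + (3)(0.1) + (6)(0.1) = -3.95
E[X²] = (-9)²(0.4) + (-5)²(0.2) + (-2)²(0.15) + (1)²(0.05) + (3)²(0.1) + (6)²(0.1) = 42.55
Var(X) = E[X²] − (E[X])² = 42.55 − (-3.95)² = 26.9475
σ(X) = √26.9475 ≈ 5.1911

5.1911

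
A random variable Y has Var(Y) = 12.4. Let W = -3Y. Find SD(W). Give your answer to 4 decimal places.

Var(-3Y) = (-3)²·12.4 = 111.6
SD(W) = √111.6 ≈ 10.5641

10.5641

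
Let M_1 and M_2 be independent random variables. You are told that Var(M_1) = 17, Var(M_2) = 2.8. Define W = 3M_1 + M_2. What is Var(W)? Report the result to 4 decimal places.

By independence, Var(W) = (3)²Var(M_1) + (1)²Var(M_2)
= (3)²·17 + (1)²·2.8 = 155.8

155.8000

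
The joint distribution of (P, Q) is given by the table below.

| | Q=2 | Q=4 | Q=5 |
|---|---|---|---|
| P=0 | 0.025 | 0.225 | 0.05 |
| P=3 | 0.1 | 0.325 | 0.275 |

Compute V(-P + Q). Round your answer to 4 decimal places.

E[P] = 2.1,  E[Q] = 4.075,  E[PQ] = 8.625
V(P) = 6.3 − (2.1)² = 1.89;  V(Q) = 17.425 − (4.075)² = 0.819375
Cov(P,Q) = 8.625 − (2.1)(4.075) = 0.0675
V(-P + Q) = (-1)²·1.89 + (1)²·0.819375 + 2·(-1)·(1)·0.0675 = 2.574375

2.5744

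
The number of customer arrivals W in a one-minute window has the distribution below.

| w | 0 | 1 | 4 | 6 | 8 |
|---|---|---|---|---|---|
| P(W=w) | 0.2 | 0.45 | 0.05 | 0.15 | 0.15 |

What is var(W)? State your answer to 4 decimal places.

E[W] = (0)(0.2) + (1)(0.45) + (4)(0.05) + (6)(0.15) + (8)(0.15) = 2.75
E[W²] = (0)²(0.2) + (1)²(0.45) + (4)²(0.05) + (6)²(0.15) + (8)²(0.15) = 16.25
var(W) = E[W²] − (E[W])² = 16.25 − (2.75)² = 8.6875

8.6875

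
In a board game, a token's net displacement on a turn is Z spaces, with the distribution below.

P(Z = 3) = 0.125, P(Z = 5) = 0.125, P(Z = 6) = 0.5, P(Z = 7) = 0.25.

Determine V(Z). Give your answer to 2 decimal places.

E[Z] = (3)(0.125) + (5)(0.125) + (6)(0.5) + (7)(0.25) = 5.75
E[Z²] = (3)²(0.125) + (5)²(0.125) + (6)²(0.5) + (7)²(0.25) = 34.5
V(Z) = E[Z²] − (E[Z])² = 34.5 − (5.75)² = 1.4375

1.44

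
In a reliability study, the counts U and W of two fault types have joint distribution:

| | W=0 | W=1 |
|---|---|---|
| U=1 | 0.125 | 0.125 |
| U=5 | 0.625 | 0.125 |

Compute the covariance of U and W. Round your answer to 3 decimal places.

E[U] = 4,  E[W] = 0.25
E[UW] = 0.75
Cov(U,W) = E[UW] − E[U]E[W] = 0.75 − (4)(0.25) = -0.25

-0.250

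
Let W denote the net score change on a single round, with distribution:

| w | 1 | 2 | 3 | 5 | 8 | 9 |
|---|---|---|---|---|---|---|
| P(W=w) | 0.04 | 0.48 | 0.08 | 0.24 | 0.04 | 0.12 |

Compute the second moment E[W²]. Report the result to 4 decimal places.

20.9600

E[W²] = (1)²(0.04) + (2)²(0.48) + (3)²(0.08) + (5)²(0.24) + (8)²(0.04) + (9)²(0.12) = 20.96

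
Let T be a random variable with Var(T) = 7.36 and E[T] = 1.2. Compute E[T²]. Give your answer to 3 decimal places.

8.800

E[T²] = Var(T) + (E[T])² = 7.36 + (1.2)² = 8.8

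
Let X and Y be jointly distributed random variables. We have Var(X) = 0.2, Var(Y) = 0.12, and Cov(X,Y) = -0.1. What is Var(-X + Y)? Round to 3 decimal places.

0.520

Var(-X + Y) = (-1)²·Var(X) + (1)²·Var(Y) + 2·(-1)·(1)·Cov(X,Y)
= 1·0.2 + 1·0.12 + -2·-0.1 = 0.52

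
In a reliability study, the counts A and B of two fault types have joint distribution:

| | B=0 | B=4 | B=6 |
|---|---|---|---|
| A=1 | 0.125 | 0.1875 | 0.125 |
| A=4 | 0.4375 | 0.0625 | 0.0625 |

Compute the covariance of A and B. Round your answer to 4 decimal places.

-1.7109

E[A] = 2.6875,  E[B] = 2.125
E[AB] = 4
Cov(A,B) = E[AB] − E[A]E[B] = 4 − (2.6875)(2.125) = -1.7109375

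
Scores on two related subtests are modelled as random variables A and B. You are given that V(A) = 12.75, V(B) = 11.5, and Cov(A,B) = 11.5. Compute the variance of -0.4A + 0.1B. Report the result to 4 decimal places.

V(-0.4A + 0.1B) = (-0.4)²·V(A) + (0.1)²·V(B) + 2·(-0.4)·(0.1)·Cov(A,B)
= 0.16·12.75 + 0.01·11.5 + -0.08·11.5 = 1.235

1.2350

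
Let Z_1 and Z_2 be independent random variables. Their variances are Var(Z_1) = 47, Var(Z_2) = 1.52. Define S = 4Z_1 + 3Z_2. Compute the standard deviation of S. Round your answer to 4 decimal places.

By independence, Var(S) = (4)²Var(Z_1) + (3)²Var(Z_2)
= (4)²·47 + (3)²·1.52 = 765.68
σ(S) = √765.68 ≈ 27.6709

27.6709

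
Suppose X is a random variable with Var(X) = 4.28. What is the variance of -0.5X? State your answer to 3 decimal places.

Var(-0.5X) = (-0.5)²·Var(X) = 0.25·4.28 = 1.07

1.070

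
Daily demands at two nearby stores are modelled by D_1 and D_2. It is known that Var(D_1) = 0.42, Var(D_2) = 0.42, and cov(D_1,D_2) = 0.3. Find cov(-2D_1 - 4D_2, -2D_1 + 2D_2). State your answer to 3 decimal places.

cov(-2D_1 - 4D_2, -2D_1 + 2D_2) = (-2)(-2)Var(D_1) + (-4)(2)Var(D_2) + [(-2)(2) + (-4)(-2)]cov(D_1,D_2)
= 4·0.42 + -8·0.42 + 4·0.3 = -0.48

-0.480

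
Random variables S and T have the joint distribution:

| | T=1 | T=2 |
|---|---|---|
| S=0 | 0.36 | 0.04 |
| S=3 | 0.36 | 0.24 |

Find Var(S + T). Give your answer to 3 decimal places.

E[S] = 1.8,  E[T] = 1.28,  E[ST] = 2.52
Var(S) = 5.4 − (1.8)² = 2.16;  Var(T) = 1.84 − (1.28)² = 0.2016
Cov(S,T) = 2.52 − (1.8)(1.28) = 0.216
Var(S + T) = (1)²·2.16 + (1)²·0.2016 + 2·(1)·(1)·0.216 = 2.7936

2.794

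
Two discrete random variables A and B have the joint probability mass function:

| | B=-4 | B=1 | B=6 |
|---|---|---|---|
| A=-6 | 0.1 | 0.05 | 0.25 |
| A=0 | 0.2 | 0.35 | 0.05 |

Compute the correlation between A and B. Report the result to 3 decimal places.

E[A] = -2.4,  E[B] = 1
E[AB] = -6.9
cov(A,B) = E[AB] − E[A]E[B] = -6.9 − (-2.4)(1) = -4.5
var(A) = 8.64,  var(B) = 15
ρ = -4.5 / √(8.64·15) ≈ -0.395

-0.395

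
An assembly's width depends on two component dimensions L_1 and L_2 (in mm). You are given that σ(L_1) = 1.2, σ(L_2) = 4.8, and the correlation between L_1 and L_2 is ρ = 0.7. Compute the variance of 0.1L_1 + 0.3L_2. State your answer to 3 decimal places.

2.330

Var(L_1) = (1.2)² = 1.44;  Var(L_2) = (4.8)² = 23.04
Cov(L_1,L_2) = ρ·σ(L_1)·σ(L_2) = 0.7·1.2·4.8 = 4.032
Var(0.1L_1 + 0.3L_2) = (0.1)²·Var(L_1) + (0.3)²·Var(L_2) + 2·(0.1)·(0.3)·Cov(L_1,L_2)
= 0.01·1.44 + 0.09·23.04 + 0.06·4.032 = 2.32992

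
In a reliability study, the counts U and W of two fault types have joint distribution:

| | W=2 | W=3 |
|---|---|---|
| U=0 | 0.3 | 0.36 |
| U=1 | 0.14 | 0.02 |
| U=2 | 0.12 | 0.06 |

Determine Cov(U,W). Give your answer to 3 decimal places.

-0.089

E[U] = 0.52,  E[W] = 2.44
E[UW] = 1.18
Cov(U,W) = E[UW] − E[U]E[W] = 1.18 − (0.52)(2.44) = -0.0888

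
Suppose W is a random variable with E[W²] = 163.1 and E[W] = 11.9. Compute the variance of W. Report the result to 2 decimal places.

21.49

Var(W) = 163.1 − (11.9)² = 21.49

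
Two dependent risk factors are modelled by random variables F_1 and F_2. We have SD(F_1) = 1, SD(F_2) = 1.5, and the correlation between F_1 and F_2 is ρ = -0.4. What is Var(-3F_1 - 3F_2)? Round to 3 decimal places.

Var(F_1) = (1)² = 1;  Var(F_2) = (1.5)² = 2.25
cov(F_1,F_2) = ρ·SD(F_1)·SD(F_2) = -0.4·1·1.5 = -0.6
Var(-3F_1 - 3F_2) = (-3)²·Var(F_1) + (-3)²·Var(F_2) + 2·(-3)·(-3)·cov(F_1,F_2)
= 9·1 + 9·2.25 + 18·-0.6 = 18.45

18.450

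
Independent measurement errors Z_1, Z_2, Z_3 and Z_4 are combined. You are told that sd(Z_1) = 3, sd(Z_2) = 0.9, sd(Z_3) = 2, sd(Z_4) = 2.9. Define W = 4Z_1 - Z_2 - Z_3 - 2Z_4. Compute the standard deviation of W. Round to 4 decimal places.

V(Z_1) = 9, V(Z_2) = 0.81, V(Z_3) = 4, V(Z_4) = 8.41
By independence, V(W) = (4)²V(Z_1) + (-1)²V(Z_2) + (-1)²V(Z_3) + (-2)²V(Z_4)
= (4)²·9 + (-1)²·0.81 + (-1)²·4 + (-2)²·8.41 = 182.45
sd(W) = √182.45 ≈ 13.5074

13.5074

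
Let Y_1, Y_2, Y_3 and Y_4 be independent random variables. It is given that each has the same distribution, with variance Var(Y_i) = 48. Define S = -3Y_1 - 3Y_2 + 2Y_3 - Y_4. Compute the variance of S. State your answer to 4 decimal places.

By independence, Var(S) = (-3)²Var(Y_1) + (-3)²Var(Y_2) + (2)²Var(Y_3) + (-1)²Var(Y_4)
= (-3)²·48 + (-3)²·48 + (2)²·48 + (-1)²·48 = 1104

1104.0000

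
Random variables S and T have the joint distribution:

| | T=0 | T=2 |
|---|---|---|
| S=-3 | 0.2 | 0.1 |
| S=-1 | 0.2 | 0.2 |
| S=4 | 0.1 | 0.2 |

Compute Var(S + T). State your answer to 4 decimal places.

E[S] = -0.1,  E[T] = 1,  E[ST] = 0.6
Var(S) = 7.9 − (-0.1)² = 7.89;  Var(T) = 2 − (1)² = 1
Cov(S,T) = 0.6 − (-0.1)(1) = 0.7
Var(S + T) = (1)²·7.89 + (1)²·1 + 2·(1)·(1)·0.7 = 10.29

10.2900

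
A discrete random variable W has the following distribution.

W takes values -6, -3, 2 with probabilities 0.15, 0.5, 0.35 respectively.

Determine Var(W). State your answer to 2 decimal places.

8.41

E[W] = (-6)(0.15) + (-3)(0.5) + (2)(0.35) = -1.7
E[W²] = (-6)²(0.15) + (-3)²(0.5) + (2)²(0.35) = 11.3
Var(W) = E[W²] − (E[W])² = 11.3 − (-1.7)² = 8.41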